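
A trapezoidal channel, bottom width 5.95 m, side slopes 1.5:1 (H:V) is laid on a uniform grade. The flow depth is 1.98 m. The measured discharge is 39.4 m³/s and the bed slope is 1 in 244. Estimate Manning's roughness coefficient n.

n = 0.035

With bottom width b = 5.95 m and side slope z = 1.5: A = (b + zy)y = (5.95 + 1.5×1.98)×1.98 = 17.66 m²; P = b + 2y√(1+z²) = 5.95 + 2×1.98×1.803 = 13.09 m.
Hydraulic radius R = A/P = 17.66/13.09 = 1.349 m.
Rearranging Manning's equation: n = (1/Q) A R^(2/3) S^(1/2) = (1/39.4) × 17.66 × 1.349^(2/3) × √0.004098 = 0.035.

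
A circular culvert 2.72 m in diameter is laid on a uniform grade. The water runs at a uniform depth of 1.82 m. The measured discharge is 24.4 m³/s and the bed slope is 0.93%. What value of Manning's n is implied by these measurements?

n = 0.014

For a circular section of diameter D = 2.72 m at depth y = 1.82 m, the central angle is θ = 2 arccos(1 − 2y/D) = 3.832 rad. Then A = (D²/8)(θ − sin θ) = 4.132 m² and P = Dθ/2 = 5.211 m.
Hydraulic radius R = A/P = 4.132/5.211 = 0.793 m.
Rearranging Manning's equation: n = (1/Q) A R^(2/3) S^(1/2) = (1/24.4) × 4.132 × 0.793^(2/3) × √0.0093 = 0.014.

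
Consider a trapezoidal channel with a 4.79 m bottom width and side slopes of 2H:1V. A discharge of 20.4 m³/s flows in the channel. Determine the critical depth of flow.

At critical depth, Q² T / (g A³) = 1, i.e. A³/T = Q²/g = 20.4²/9.81 = 42.42.
Trying y = 0.871 m: A³/T = 22.26 — short.
Trying y = 1.2 m: A³/T = 66.97 — over.
Trying y = 1.05 m: A³/T = 42.12 — close enough.

y_c = 1.05 m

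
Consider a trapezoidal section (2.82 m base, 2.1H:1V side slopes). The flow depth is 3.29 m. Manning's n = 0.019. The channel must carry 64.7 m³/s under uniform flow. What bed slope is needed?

S = 0.000691

With bottom width b = 2.82 m and side slope z = 2.1: A = (b + zy)y = (2.82 + 2.1×3.29)×3.29 = 32.01 m²; P = b + 2y√(1+z²) = 2.82 + 2×3.29×2.326 = 18.12 m.
Hydraulic radius R = A/P = 32.01/18.12 = 1.766 m.
From Manning's equation, S = [nQ / (1 A R^(2/3))]² = [0.019 × 64.7 / (1 × 32.01 × 1.766^(2/3))]² = 0.000691.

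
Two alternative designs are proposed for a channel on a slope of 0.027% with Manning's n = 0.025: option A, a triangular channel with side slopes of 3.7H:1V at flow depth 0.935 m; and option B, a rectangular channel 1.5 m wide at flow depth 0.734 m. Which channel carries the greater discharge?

Channel A: For a triangular section with side slope z = 3.7: A = zy² = 3.7×0.935² = 3.235 m²; P = 2y√(1+z²) = 2×0.935×3.833 = 7.167 m. Hydraulic radius R = A/P = 3.235/7.167 = 0.4513 m. Q_A = (1/0.025)·3.235·0.4513^(2/3)·√0.00027 = 1.251 m³/s.
Channel B: Flow area A = b·y = 1.5 × 0.734 = 1.101 m². Wetted perimeter P = b + 2y = 1.5 + 2×0.734 = 2.968 m. Hydraulic radius R = A/P = 1.101/2.968 = 0.371 m. Q_B = (1/0.025)·1.101·0.371^(2/3)·√0.00027 = 0.3736 m³/s.
Q_A = 1.251 m³/s vs Q_B = 0.3736 m³/s, so channel A carries more.

channel A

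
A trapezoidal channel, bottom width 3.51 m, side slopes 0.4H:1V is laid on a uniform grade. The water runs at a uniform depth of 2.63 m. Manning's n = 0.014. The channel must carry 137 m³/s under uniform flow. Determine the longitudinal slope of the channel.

With bottom width b = 3.51 m and side slope z = 0.4: A = (b + zy)y = (3.51 + 0.4×2.63)×2.63 = 12 m²; P = b + 2y√(1+z²) = 3.51 + 2×2.63×1.077 = 9.175 m.
Hydraulic radius R = A/P = 12/9.175 = 1.308 m.
From Manning's equation, S = [nQ / (1 A R^(2/3))]² = [0.014 × 137 / (1 × 12 × 1.308^(2/3))]² = 0.0179.

S = 0.0179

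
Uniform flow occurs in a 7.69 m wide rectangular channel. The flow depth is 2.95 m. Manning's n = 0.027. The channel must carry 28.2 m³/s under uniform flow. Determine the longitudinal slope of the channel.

S = 0.000569

Flow area A = b·y = 7.69 × 2.95 = 22.69 m². Wetted perimeter P = b + 2y = 7.69 + 2×2.95 = 13.59 m.
Hydraulic radius R = A/P = 22.69/13.59 = 1.669 m.
From Manning's equation, S = [nQ / (1 A R^(2/3))]² = [0.027 × 28.2 / (1 × 22.69 × 1.669^(2/3))]² = 0.000569.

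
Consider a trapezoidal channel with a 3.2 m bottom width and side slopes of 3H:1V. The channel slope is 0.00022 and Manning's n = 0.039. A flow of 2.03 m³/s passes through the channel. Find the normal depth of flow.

Manning's equation rearranged: A R^(2/3) = nQ / (1·√S) = 0.039 × 2.03 / (√0.00022) = 5.338.
At y = 1.26 m: A R^(2/3) = 7.5 — high.
At y = 0.797 m: A R^(2/3) = 2.958 — low.
At y = 1.07 m: A R^(2/3) = 5.346 — close enough.

y_n = 1.07 m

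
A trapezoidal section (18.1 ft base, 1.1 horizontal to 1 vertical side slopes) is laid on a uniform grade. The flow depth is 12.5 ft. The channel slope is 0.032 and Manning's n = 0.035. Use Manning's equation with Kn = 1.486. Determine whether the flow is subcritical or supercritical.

With bottom width b = 18.1 ft and side slope z = 1.1: A = (b + zy)y = (18.1 + 1.1×12.5)×12.5 = 398.1 ft²; P = b + 2y√(1+z²) = 18.1 + 2×12.5×1.487 = 55.27 ft.
Hydraulic radius R = A/P = 398.1/55.27 = 7.204 ft.
V = (1.486/n) R^(2/3) √S = (1.486/0.035) × 7.204^(2/3) × √0.032 = 28.33 ft/s. Hydraulic depth D_h = A/T = 398.1/45.6 = 8.731 ft.
Froude number Fr = V/√(g·D_h) = 28.33/√(32.2×8.731) = 1.69, which is greater than 1, so the flow is supercritical.

supercritical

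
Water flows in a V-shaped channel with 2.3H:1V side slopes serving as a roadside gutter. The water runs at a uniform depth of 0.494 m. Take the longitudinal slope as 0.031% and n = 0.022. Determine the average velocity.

V = 0.297 m/s

For a triangular section with side slope z = 2.3: A = zy² = 2.3×0.494² = 0.5613 m²; P = 2y√(1+z²) = 2×0.494×2.508 = 2.478 m.
Hydraulic radius R = A/P = 0.5613/2.478 = 0.2265 m.
From Manning's equation, V = (1/n) R^(2/3) S^(1/2) = (1/0.022) × 0.2265^(2/3) × 0.00031^(1/2) = 0.297 m/s.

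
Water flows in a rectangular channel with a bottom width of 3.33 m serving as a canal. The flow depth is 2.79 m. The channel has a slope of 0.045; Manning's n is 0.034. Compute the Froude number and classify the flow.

Flow area A = b·y = 3.33 × 2.79 = 9.291 m². Wetted perimeter P = b + 2y = 3.33 + 2×2.79 = 8.91 m.
Hydraulic radius R = A/P = 9.291/8.91 = 1.043 m.
V = (1/n) R^(2/3) √S = (1/0.034) × 1.043^(2/3) × √0.045 = 6.416 m/s. Hydraulic depth D_h = A/T = 9.291/3.33 = 2.79 m.
Froude number Fr = V/√(g·D_h) = 6.416/√(9.81×2.79) = 1.23, which is greater than 1, so the flow is supercritical.

supercritical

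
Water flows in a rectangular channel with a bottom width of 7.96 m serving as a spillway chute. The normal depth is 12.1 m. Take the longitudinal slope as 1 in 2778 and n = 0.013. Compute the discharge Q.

Flow area A = b·y = 7.96 × 12.1 = 96.32 m². Wetted perimeter P = b + 2y = 7.96 + 2×12.1 = 32.16 m.
Hydraulic radius R = A/P = 96.32/32.16 = 2.995 m.
Manning's equation: Q = (1/n) A R^(2/3) S^(1/2) = (1/0.013) × 96.32 × 2.995^(2/3) × 0.00036^(1/2) = 292 m³/s.

Q = 292 m³/s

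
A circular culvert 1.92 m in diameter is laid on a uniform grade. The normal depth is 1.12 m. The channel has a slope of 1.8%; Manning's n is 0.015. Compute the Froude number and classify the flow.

For a circular section of diameter D = 1.92 m at depth y = 1.12 m, the central angle is θ = 2 arccos(1 − 2y/D) = 3.476 rad. Then A = (D²/8)(θ − sin θ) = 1.753 m² and P = Dθ/2 = 3.337 m.
Hydraulic radius R = A/P = 1.753/3.337 = 0.5254 m.
V = (1/n) R^(2/3) √S = (1/0.015) × 0.5254^(2/3) × √0.018 = 5.824 m/s. Hydraulic depth D_h = A/T = 1.753/1.893 = 0.9262 m.
Froude number Fr = V/√(g·D_h) = 5.824/√(9.81×0.9262) = 1.93, which is greater than 1, so the flow is supercritical.

supercritical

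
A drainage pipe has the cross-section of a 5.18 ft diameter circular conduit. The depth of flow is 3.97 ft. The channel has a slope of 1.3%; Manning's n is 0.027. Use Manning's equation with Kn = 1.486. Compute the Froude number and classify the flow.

subcritical

For a circular section of diameter D = 5.18 ft at depth y = 3.97 ft, the central angle is θ = 2 arccos(1 − 2y/D) = 4.265 rad. Then A = (D²/8)(θ − sin θ) = 17.33 ft² and P = Dθ/2 = 11.05 ft.
Hydraulic radius R = A/P = 17.33/11.05 = 1.569 ft.
V = (1.486/n) R^(2/3) √S = (1.486/0.027) × 1.569^(2/3) × √0.013 = 8.472 ft/s. Hydraulic depth D_h = A/T = 17.33/4.383 = 3.954 ft.
Froude number Fr = V/√(g·D_h) = 8.472/√(32.2×3.954) = 0.751, which is less than 1, so the flow is subcritical.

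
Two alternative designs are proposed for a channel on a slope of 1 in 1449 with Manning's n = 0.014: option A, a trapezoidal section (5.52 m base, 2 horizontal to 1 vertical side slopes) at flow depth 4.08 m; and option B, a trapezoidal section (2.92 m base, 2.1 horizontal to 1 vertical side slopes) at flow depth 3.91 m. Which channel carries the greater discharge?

Channel A: With bottom width b = 5.52 m and side slope z = 2: A = (b + zy)y = (5.52 + 2×4.08)×4.08 = 55.81 m²; P = b + 2y√(1+z²) = 5.52 + 2×4.08×2.236 = 23.77 m. Hydraulic radius R = A/P = 55.81/23.77 = 2.348 m. Q_A = (1/0.014)·55.81·2.348^(2/3)·√0.0006901 = 185 m³/s.
Channel B: With bottom width b = 2.92 m and side slope z = 2.1: A = (b + zy)y = (2.92 + 2.1×3.91)×3.91 = 43.52 m²; P = b + 2y√(1+z²) = 2.92 + 2×3.91×2.326 = 21.11 m. Hydraulic radius R = A/P = 43.52/21.11 = 2.062 m. Q_B = (1/0.014)·43.52·2.062^(2/3)·√0.0006901 = 132.3 m³/s.
Q_A = 185 m³/s vs Q_B = 132.3 m³/s, so channel A carries more.

channel A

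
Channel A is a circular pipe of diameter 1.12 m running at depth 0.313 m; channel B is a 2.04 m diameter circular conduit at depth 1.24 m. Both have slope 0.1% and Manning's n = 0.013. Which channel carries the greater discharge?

channel B

Channel A: For a circular section of diameter D = 1.12 m at depth y = 0.313 m, the central angle is θ = 2 arccos(1 − 2y/D) = 2.228 rad. Then A = (D²/8)(θ − sin θ) = 0.2252 m² and P = Dθ/2 = 1.248 m. Hydraulic radius R = A/P = 0.2252/1.248 = 0.1805 m. Q_A = (1/0.013)·0.2252·0.1805^(2/3)·√0.001 = 0.175 m³/s.
Channel B: For a circular section of diameter D = 2.04 m at depth y = 1.24 m, the central angle is θ = 2 arccos(1 − 2y/D) = 3.576 rad. Then A = (D²/8)(θ − sin θ) = 2.08 m² and P = Dθ/2 = 3.648 m. Hydraulic radius R = A/P = 2.08/3.648 = 0.5701 m. Q_B = (1/0.013)·2.08·0.5701^(2/3)·√0.001 = 3.478 m³/s.
Q_A = 0.175 m³/s vs Q_B = 3.478 m³/s, so channel B carries more.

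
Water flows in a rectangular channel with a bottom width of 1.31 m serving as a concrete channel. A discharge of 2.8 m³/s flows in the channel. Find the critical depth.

For a rectangular channel, critical depth y_c = (q²/g)^(1/3) where q = Q/b = 2.8/1.31 = 2.137 m²/s.
So y_c = (2.137²/9.81)^(1/3) = 0.775 m.

y_c = 0.775 m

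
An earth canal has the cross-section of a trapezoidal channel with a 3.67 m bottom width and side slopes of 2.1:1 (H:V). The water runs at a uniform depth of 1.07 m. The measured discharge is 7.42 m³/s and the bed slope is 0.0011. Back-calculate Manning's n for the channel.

With bottom width b = 3.67 m and side slope z = 2.1: A = (b + zy)y = (3.67 + 2.1×1.07)×1.07 = 6.331 m²; P = b + 2y√(1+z²) = 3.67 + 2×1.07×2.326 = 8.648 m.
Hydraulic radius R = A/P = 6.331/8.648 = 0.7321 m.
Rearranging Manning's equation: n = (1/Q) A R^(2/3) S^(1/2) = (1/7.42) × 6.331 × 0.7321^(2/3) × √0.0011 = 0.023.

n = 0.023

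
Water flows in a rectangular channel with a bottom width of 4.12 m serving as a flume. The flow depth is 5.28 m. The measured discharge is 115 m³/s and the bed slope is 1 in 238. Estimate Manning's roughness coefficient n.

Flow area A = b·y = 4.12 × 5.28 = 21.75 m². Wetted perimeter P = b + 2y = 4.12 + 2×5.28 = 14.68 m.
Hydraulic radius R = A/P = 21.75/14.68 = 1.482 m.
Rearranging Manning's equation: n = (1/Q) A R^(2/3) S^(1/2) = (1/115) × 21.75 × 1.482^(2/3) × √0.004202 = 0.0159.

n = 0.0159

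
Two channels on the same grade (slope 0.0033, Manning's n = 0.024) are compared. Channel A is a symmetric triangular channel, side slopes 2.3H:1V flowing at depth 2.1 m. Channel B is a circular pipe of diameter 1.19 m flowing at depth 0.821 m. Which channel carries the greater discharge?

channel A

Channel A: For a triangular section with side slope z = 2.3: A = zy² = 2.3×2.1² = 10.14 m²; P = 2y√(1+z²) = 2×2.1×2.508 = 10.53 m. Hydraulic radius R = A/P = 10.14/10.53 = 0.9629 m. Q_A = (1/0.024)·10.14·0.9629^(2/3)·√0.0033 = 23.67 m³/s.
Channel B: For a circular section of diameter D = 1.19 m at depth y = 0.821 m, the central angle is θ = 2 arccos(1 − 2y/D) = 3.921 rad. Then A = (D²/8)(θ − sin θ) = 0.8184 m² and P = Dθ/2 = 2.333 m. Hydraulic radius R = A/P = 0.8184/2.333 = 0.3508 m. Q_B = (1/0.024)·0.8184·0.3508^(2/3)·√0.0033 = 0.9744 m³/s.
Q_A = 23.67 m³/s vs Q_B = 0.9744 m³/s, so channel A carries more.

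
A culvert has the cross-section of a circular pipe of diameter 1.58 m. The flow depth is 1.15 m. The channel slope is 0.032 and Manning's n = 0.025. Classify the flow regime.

supercritical

For a circular section of diameter D = 1.58 m at depth y = 1.15 m, the central angle is θ = 2 arccos(1 − 2y/D) = 4.088 rad. Then A = (D²/8)(θ − sin θ) = 1.529 m² and P = Dθ/2 = 3.229 m.
Hydraulic radius R = A/P = 1.529/3.229 = 0.4734 m.
V = (1/n) R^(2/3) √S = (1/0.025) × 0.4734^(2/3) × √0.032 = 4.346 m/s. Hydraulic depth D_h = A/T = 1.529/1.406 = 1.087 m.
Froude number Fr = V/√(g·D_h) = 4.346/√(9.81×1.087) = 1.33, which is greater than 1, so the flow is supercritical.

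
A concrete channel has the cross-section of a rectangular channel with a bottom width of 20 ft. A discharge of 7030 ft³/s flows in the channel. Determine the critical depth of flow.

For a rectangular channel, critical depth y_c = (q²/g)^(1/3) where q = Q/b = 7030/20 = 351.5 ft²/s.
So y_c = (351.5²/32.2)^(1/3) = 15.7 ft.

y_c = 15.7 ft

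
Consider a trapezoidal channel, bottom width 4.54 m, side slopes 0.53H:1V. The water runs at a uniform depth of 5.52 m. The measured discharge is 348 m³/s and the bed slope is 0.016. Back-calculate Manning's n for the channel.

n = 0.027

With bottom width b = 4.54 m and side slope z = 0.53: A = (b + zy)y = (4.54 + 0.53×5.52)×5.52 = 41.21 m²; P = b + 2y√(1+z²) = 4.54 + 2×5.52×1.132 = 17.03 m.
Hydraulic radius R = A/P = 41.21/17.03 = 2.419 m.
Rearranging Manning's equation: n = (1/Q) A R^(2/3) S^(1/2) = (1/348) × 41.21 × 2.419^(2/3) × √0.016 = 0.027.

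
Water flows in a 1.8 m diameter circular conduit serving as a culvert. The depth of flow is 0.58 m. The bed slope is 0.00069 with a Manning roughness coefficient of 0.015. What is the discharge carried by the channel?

Q = 0.588 m³/s

For a circular section of diameter D = 1.8 m at depth y = 0.58 m, the central angle is θ = 2 arccos(1 − 2y/D) = 2.415 rad. Then A = (D²/8)(θ − sin θ) = 0.7087 m² and P = Dθ/2 = 2.173 m.
Hydraulic radius R = A/P = 0.7087/2.173 = 0.3261 m.
Manning's equation: Q = (1/n) A R^(2/3) S^(1/2) = (1/0.015) × 0.7087 × 0.3261^(2/3) × 0.00069^(1/2) = 0.588 m³/s.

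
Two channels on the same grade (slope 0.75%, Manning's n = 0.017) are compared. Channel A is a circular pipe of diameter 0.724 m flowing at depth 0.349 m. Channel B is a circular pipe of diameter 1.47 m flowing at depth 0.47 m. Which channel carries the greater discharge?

Channel A: For a circular section of diameter D = 0.724 m at depth y = 0.349 m, the central angle is θ = 2 arccos(1 − 2y/D) = 3.07 rad. Then A = (D²/8)(θ − sin θ) = 0.1964 m² and P = Dθ/2 = 1.111 m. Hydraulic radius R = A/P = 0.1964/1.111 = 0.1768 m. Q_A = (1/0.017)·0.1964·0.1768^(2/3)·√0.0075 = 0.3152 m³/s.
Channel B: For a circular section of diameter D = 1.47 m at depth y = 0.47 m, the central angle is θ = 2 arccos(1 − 2y/D) = 2.404 rad. Then A = (D²/8)(θ − sin θ) = 0.4676 m² and P = Dθ/2 = 1.767 m. Hydraulic radius R = A/P = 0.4676/1.767 = 0.2647 m. Q_B = (1/0.017)·0.4676·0.2647^(2/3)·√0.0075 = 0.9821 m³/s.
Q_A = 0.3152 m³/s vs Q_B = 0.9821 m³/s, so channel B carries more.

channel B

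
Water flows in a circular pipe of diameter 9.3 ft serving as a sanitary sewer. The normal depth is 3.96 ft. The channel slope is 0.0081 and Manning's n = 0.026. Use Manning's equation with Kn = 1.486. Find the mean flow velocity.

V = 8.4 ft/s

For a circular section of diameter D = 9.3 ft at depth y = 3.96 ft, the central angle is θ = 2 arccos(1 − 2y/D) = 2.844 rad. Then A = (D²/8)(θ − sin θ) = 27.57 ft² and P = Dθ/2 = 13.22 ft.
Hydraulic radius R = A/P = 27.57/13.22 = 2.085 ft.
From Manning's equation, V = (1.486/n) R^(2/3) S^(1/2) = (1.486/0.026) × 2.085^(2/3) × 0.0081^(1/2) = 8.4 ft/s.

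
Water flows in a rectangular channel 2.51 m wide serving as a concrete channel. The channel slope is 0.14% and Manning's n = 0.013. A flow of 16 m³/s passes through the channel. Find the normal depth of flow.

Manning's equation rearranged: A R^(2/3) = nQ / (1·√S) = 0.013 × 16 / (√0.0014) = 5.559.
At y = 1.96 m: A R^(2/3) = 4.115 — short.
At y = 3.02 m: A R^(2/3) = 6.996 — over.
At y = 2.5 m: A R^(2/3) = 5.567 — close enough.

y_n = 2.5 m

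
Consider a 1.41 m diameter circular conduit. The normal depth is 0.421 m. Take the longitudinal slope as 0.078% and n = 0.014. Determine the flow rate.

For a circular section of diameter D = 1.41 m at depth y = 0.421 m, the central angle is θ = 2 arccos(1 − 2y/D) = 2.312 rad. Then A = (D²/8)(θ − sin θ) = 0.3914 m² and P = Dθ/2 = 1.63 m.
Hydraulic radius R = A/P = 0.3914/1.63 = 0.2401 m.
Manning's equation: Q = (1/n) A R^(2/3) S^(1/2) = (1/0.014) × 0.3914 × 0.2401^(2/3) × 0.00078^(1/2) = 0.302 m³/s.

Q = 0.302 m³/s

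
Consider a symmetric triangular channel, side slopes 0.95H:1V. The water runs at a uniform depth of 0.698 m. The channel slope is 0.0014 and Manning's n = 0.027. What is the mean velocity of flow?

V = 0.536 m/s

For a triangular section with side slope z = 0.95: A = zy² = 0.95×0.698² = 0.4628 m²; P = 2y√(1+z²) = 2×0.698×1.379 = 1.926 m.
Hydraulic radius R = A/P = 0.4628/1.926 = 0.2404 m.
From Manning's equation, V = (1/n) R^(2/3) S^(1/2) = (1/0.027) × 0.2404^(2/3) × 0.0014^(1/2) = 0.536 m/s.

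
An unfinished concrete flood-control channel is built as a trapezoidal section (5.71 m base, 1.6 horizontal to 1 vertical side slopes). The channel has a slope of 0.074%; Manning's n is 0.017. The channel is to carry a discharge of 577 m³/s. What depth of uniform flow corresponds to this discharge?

y_n = 7.81 m

Manning's equation rearranged: A R^(2/3) = nQ / (1·√S) = 0.017 × 577 / (√0.00074) = 360.6.
Try y = 6.3 m: A R^(2/3) = 223.8 — short.
Try y = 7.81 m: A R^(2/3) = 360.8 — matches.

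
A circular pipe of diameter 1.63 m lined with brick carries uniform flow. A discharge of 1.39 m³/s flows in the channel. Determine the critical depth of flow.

y_c = 0.586 m

At critical depth, Q² T / (g A³) = 1, i.e. A³/T = Q²/g = 1.39²/9.81 = 0.197.
Try y = 0.714 m: A³/T = 0.4201 — high.
Try y = 0.417 m: A³/T = 0.05262 — low.
Try y = 0.586 m: A³/T = 0.1967 — close enough.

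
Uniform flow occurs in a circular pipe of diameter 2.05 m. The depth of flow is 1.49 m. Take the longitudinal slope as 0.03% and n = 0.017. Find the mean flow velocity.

For a circular section of diameter D = 2.05 m at depth y = 1.49 m, the central angle is θ = 2 arccos(1 − 2y/D) = 4.083 rad. Then A = (D²/8)(θ − sin θ) = 2.57 m² and P = Dθ/2 = 4.185 m.
Hydraulic radius R = A/P = 2.57/4.185 = 0.614 m.
From Manning's equation, V = (1/n) R^(2/3) S^(1/2) = (1/0.017) × 0.614^(2/3) × 0.0003^(1/2) = 0.736 m/s.

V = 0.736 m/s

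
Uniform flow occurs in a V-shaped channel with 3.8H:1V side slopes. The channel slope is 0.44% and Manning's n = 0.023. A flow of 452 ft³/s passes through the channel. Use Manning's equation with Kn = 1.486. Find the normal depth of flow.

y_n = 4.17 ft

Manning's equation rearranged: A R^(2/3) = nQ / (1.486·√S) = 0.023 × 452 / (1.486 × √0.0044) = 105.5.
Trying y = 2.86 ft: A R^(2/3) = 38.58 — short.
Trying y = 4.17 ft: A R^(2/3) = 105.5 — close enough.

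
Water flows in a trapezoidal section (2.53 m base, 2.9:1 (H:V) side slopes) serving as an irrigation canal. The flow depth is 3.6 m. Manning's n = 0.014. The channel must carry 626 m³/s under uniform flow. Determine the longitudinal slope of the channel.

With bottom width b = 2.53 m and side slope z = 2.9: A = (b + zy)y = (2.53 + 2.9×3.6)×3.6 = 46.69 m²; P = b + 2y√(1+z²) = 2.53 + 2×3.6×3.068 = 24.62 m.
Hydraulic radius R = A/P = 46.69/24.62 = 1.897 m.
From Manning's equation, S = [nQ / (1 A R^(2/3))]² = [0.014 × 626 / (1 × 46.69 × 1.897^(2/3))]² = 0.015.

S = 0.015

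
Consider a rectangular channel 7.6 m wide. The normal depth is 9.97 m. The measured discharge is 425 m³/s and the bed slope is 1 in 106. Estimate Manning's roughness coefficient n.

n = 0.034

Flow area A = b·y = 7.6 × 9.97 = 75.77 m². Wetted perimeter P = b + 2y = 7.6 + 2×9.97 = 27.54 m.
Hydraulic radius R = A/P = 75.77/27.54 = 2.751 m.
Rearranging Manning's equation: n = (1/Q) A R^(2/3) S^(1/2) = (1/425) × 75.77 × 2.751^(2/3) × √0.009434 = 0.034.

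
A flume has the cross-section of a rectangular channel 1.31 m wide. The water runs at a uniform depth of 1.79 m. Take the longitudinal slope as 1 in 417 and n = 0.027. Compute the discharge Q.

Flow area A = b·y = 1.31 × 1.79 = 2.345 m². Wetted perimeter P = b + 2y = 1.31 + 2×1.79 = 4.89 m.
Hydraulic radius R = A/P = 2.345/4.89 = 0.4795 m.
Manning's equation: Q = (1/n) A R^(2/3) S^(1/2) = (1/0.027) × 2.345 × 0.4795^(2/3) × 0.002398^(1/2) = 2.61 m³/s.

Q = 2.61 m³/s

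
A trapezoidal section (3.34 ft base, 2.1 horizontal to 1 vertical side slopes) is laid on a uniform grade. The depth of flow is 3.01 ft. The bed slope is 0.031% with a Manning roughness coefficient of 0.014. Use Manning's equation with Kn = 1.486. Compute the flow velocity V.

With bottom width b = 3.34 ft and side slope z = 2.1: A = (b + zy)y = (3.34 + 2.1×3.01)×3.01 = 29.08 ft²; P = b + 2y√(1+z²) = 3.34 + 2×3.01×2.326 = 17.34 ft.
Hydraulic radius R = A/P = 29.08/17.34 = 1.677 ft.
From Manning's equation, V = (1.486/n) R^(2/3) S^(1/2) = (1.486/0.014) × 1.677^(2/3) × 0.00031^(1/2) = 2.64 ft/s.

V = 2.64 ft/s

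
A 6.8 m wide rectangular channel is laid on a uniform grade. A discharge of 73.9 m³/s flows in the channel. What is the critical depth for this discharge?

y_c = 2.29 m

For a rectangular channel, critical depth y_c = (q²/g)^(1/3) where q = Q/b = 73.9/6.8 = 10.87 m²/s.
So y_c = (10.87²/9.81)^(1/3) = 2.29 m.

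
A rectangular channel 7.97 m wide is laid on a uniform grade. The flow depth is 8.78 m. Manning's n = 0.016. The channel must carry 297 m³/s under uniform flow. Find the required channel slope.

S = 0.0012

Flow area A = b·y = 7.97 × 8.78 = 69.98 m². Wetted perimeter P = b + 2y = 7.97 + 2×8.78 = 25.53 m.
Hydraulic radius R = A/P = 69.98/25.53 = 2.741 m.
From Manning's equation, S = [nQ / (1 A R^(2/3))]² = [0.016 × 297 / (1 × 69.98 × 2.741^(2/3))]² = 0.0012.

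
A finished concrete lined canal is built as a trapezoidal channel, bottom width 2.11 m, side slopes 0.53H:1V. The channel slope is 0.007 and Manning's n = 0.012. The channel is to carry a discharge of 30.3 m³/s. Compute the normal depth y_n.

y_n = 1.64 m

Manning's equation rearranged: A R^(2/3) = nQ / (1·√S) = 0.012 × 30.3 / (√0.007) = 4.346.
Try y = 1.98 m: A R^(2/3) = 6.041 — high.
Try y = 1.25 m: A R^(2/3) = 2.736 — low.
Try y = 1.64 m: A R^(2/3) = 4.347 — ≈ 4.346.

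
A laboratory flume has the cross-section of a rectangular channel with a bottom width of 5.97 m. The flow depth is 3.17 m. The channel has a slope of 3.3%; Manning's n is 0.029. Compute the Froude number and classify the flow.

Flow area A = b·y = 5.97 × 3.17 = 18.92 m². Wetted perimeter P = b + 2y = 5.97 + 2×3.17 = 12.31 m.
Hydraulic radius R = A/P = 18.92/12.31 = 1.537 m.
V = (1/n) R^(2/3) √S = (1/0.029) × 1.537^(2/3) × √0.033 = 8.344 m/s. Hydraulic depth D_h = A/T = 18.92/5.97 = 3.17 m.
Froude number Fr = V/√(g·D_h) = 8.344/√(9.81×3.17) = 1.5, which is greater than 1, so the flow is supercritical.

supercritical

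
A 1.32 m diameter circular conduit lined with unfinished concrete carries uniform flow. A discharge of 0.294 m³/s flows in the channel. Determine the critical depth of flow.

y_c = 0.28 m

At critical depth, Q² T / (g A³) = 1, i.e. A³/T = Q²/g = 0.294²/9.81 = 0.008811.
Trying y = 0.206 m: A³/T = 0.002644 — too small.
Trying y = 0.314 m: A³/T = 0.0138 — too large.
Trying y = 0.28 m: A³/T = 0.008819 — ≈ 0.008811.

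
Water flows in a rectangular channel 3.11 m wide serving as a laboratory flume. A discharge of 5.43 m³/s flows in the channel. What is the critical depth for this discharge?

For a rectangular channel, critical depth y_c = (q²/g)^(1/3) where q = Q/b = 5.43/3.11 = 1.746 m²/s.
So y_c = (1.746²/9.81)^(1/3) = 0.677 m.

y_c = 0.677 m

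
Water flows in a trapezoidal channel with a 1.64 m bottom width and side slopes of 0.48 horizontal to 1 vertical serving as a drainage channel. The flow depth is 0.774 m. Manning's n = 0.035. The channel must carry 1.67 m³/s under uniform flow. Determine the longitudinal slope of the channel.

S = 0.00393

With bottom width b = 1.64 m and side slope z = 0.48: A = (b + zy)y = (1.64 + 0.48×0.774)×0.774 = 1.557 m²; P = b + 2y√(1+z²) = 1.64 + 2×0.774×1.109 = 3.357 m.
Hydraulic radius R = A/P = 1.557/3.357 = 0.4638 m.
From Manning's equation, S = [nQ / (1 A R^(2/3))]² = [0.035 × 1.67 / (1 × 1.557 × 0.4638^(2/3))]² = 0.00393.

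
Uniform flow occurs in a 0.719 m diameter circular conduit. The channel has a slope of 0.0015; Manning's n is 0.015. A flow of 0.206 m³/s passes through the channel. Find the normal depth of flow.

Manning's equation rearranged: A R^(2/3) = nQ / (1·√S) = 0.015 × 0.206 / (√0.0015) = 0.07978.
Trying y = 0.469 m: A R^(2/3) = 0.09831 — too large.
Trying y = 0.281 m: A R^(2/3) = 0.04176 — too small.
Trying y = 0.408 m: A R^(2/3) = 0.07964 — matches.

y_n = 0.408 m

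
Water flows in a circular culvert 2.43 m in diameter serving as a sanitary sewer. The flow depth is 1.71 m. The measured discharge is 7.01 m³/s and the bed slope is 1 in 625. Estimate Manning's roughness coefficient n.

For a circular section of diameter D = 2.43 m at depth y = 1.71 m, the central angle is θ = 2 arccos(1 − 2y/D) = 3.981 rad. Then A = (D²/8)(θ − sin θ) = 3.488 m² and P = Dθ/2 = 4.837 m.
Hydraulic radius R = A/P = 3.488/4.837 = 0.7211 m.
Rearranging Manning's equation: n = (1/Q) A R^(2/3) S^(1/2) = (1/7.01) × 3.488 × 0.7211^(2/3) × √0.0016 = 0.016.

n = 0.016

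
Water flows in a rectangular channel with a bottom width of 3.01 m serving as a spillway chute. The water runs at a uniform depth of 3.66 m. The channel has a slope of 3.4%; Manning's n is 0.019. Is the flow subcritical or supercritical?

Flow area A = b·y = 3.01 × 3.66 = 11.02 m². Wetted perimeter P = b + 2y = 3.01 + 2×3.66 = 10.33 m.
Hydraulic radius R = A/P = 11.02/10.33 = 1.066 m.
V = (1/n) R^(2/3) √S = (1/0.019) × 1.066^(2/3) × √0.034 = 10.13 m/s. Hydraulic depth D_h = A/T = 11.02/3.01 = 3.66 m.
Froude number Fr = V/√(g·D_h) = 10.13/√(9.81×3.66) = 1.69, which is greater than 1, so the flow is supercritical.

supercritical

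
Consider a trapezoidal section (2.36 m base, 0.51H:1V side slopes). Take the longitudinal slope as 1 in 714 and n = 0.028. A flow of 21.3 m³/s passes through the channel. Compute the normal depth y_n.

y_n = 3.25 m

Manning's equation rearranged: A R^(2/3) = nQ / (1·√S) = 0.028 × 21.3 / (√0.001401) = 15.94.
At y = 2.82 m: A R^(2/3) = 12.31 — short.
At y = 3.9 m: A R^(2/3) = 22.48 — over.
At y = 3.25 m: A R^(2/3) = 15.97 — close enough.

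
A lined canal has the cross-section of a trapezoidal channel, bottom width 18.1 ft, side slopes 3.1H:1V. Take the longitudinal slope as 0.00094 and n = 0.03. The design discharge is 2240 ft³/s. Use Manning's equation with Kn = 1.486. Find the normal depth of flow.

y_n = 9.63 ft

Manning's equation rearranged: A R^(2/3) = nQ / (1.486·√S) = 0.03 × 2240 / (1.486 × √0.00094) = 1475.
Trying y = 11.5 ft: A R^(2/3) = 2185 — over.
Trying y = 7.99 ft: A R^(2/3) = 985.8 — short.
Trying y = 9.63 ft: A R^(2/3) = 1476 — matches.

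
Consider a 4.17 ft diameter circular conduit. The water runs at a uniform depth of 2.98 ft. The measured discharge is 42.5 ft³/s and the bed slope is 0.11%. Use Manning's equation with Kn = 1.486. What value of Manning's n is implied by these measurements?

For a circular section of diameter D = 4.17 ft at depth y = 2.98 ft, the central angle is θ = 2 arccos(1 − 2y/D) = 4.029 rad. Then A = (D²/8)(θ − sin θ) = 10.44 ft² and P = Dθ/2 = 8.4 ft.
Hydraulic radius R = A/P = 10.44/8.4 = 1.243 ft.
Rearranging Manning's equation: n = (1.486/Q) A R^(2/3) S^(1/2) = (1.486/42.5) × 10.44 × 1.243^(2/3) × √0.0011 = 0.014.

n = 0.014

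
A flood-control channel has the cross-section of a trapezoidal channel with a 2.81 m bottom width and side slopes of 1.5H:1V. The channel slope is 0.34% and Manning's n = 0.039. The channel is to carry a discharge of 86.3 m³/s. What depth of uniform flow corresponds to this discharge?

Manning's equation rearranged: A R^(2/3) = nQ / (1·√S) = 0.039 × 86.3 / (√0.0034) = 57.72.
Try y = 4.47 m: A R^(2/3) = 72.97 — too large.
Try y = 3.07 m: A R^(2/3) = 31.66 — too small.
Try y = 4.03 m: A R^(2/3) = 57.74 — matches.

y_n = 4.03 m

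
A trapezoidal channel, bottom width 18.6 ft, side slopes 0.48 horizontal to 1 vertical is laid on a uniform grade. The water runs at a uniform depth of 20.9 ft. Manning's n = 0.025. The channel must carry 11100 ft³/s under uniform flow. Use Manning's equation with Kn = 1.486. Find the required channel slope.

S = 0.00504

With bottom width b = 18.6 ft and side slope z = 0.48: A = (b + zy)y = (18.6 + 0.48×20.9)×20.9 = 598.4 ft²; P = b + 2y√(1+z²) = 18.6 + 2×20.9×1.109 = 64.97 ft.
Hydraulic radius R = A/P = 598.4/64.97 = 9.211 ft.
From Manning's equation, S = [nQ / (1.486 A R^(2/3))]² = [0.025 × 11100 / (1.486 × 598.4 × 9.211^(2/3))]² = 0.00504.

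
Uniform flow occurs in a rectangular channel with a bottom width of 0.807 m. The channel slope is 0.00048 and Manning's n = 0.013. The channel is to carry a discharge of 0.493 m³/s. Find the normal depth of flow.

y_n = 0.858 m

Manning's equation rearranged: A R^(2/3) = nQ / (1·√S) = 0.013 × 0.493 / (√0.00048) = 0.2925.
Try y = 1.05 m: A R^(2/3) = 0.3725 — too large.
Try y = 0.858 m: A R^(2/3) = 0.2924 — close enough.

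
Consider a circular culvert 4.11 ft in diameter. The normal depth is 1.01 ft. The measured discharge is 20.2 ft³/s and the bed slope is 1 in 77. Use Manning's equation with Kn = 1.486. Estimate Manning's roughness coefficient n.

n = 0.015

For a circular section of diameter D = 4.11 ft at depth y = 1.01 ft, the central angle is θ = 2 arccos(1 − 2y/D) = 2.075 rad. Then A = (D²/8)(θ − sin θ) = 2.532 ft² and P = Dθ/2 = 4.263 ft.
Hydraulic radius R = A/P = 2.532/4.263 = 0.5938 ft.
Rearranging Manning's equation: n = (1.486/Q) A R^(2/3) S^(1/2) = (1.486/20.2) × 2.532 × 0.5938^(2/3) × √0.01299 = 0.015.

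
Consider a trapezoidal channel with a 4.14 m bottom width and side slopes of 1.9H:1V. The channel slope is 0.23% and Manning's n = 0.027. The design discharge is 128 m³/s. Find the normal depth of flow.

Manning's equation rearranged: A R^(2/3) = nQ / (1·√S) = 0.027 × 128 / (√0.0023) = 72.06.
At y = 4.16 m: A R^(2/3) = 86.72 — over.
At y = 3.83 m: A R^(2/3) = 72.25 — matches.

y_n = 3.83 m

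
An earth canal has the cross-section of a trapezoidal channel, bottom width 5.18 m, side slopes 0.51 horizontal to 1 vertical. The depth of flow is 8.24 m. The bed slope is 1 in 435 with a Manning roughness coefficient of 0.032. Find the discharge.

With bottom width b = 5.18 m and side slope z = 0.51: A = (b + zy)y = (5.18 + 0.51×8.24)×8.24 = 77.31 m²; P = b + 2y√(1+z²) = 5.18 + 2×8.24×1.123 = 23.68 m.
Hydraulic radius R = A/P = 77.31/23.68 = 3.265 m.
Manning's equation: Q = (1/n) A R^(2/3) S^(1/2) = (1/0.032) × 77.31 × 3.265^(2/3) × 0.002299^(1/2) = 255 m³/s.

Q = 255 m³/s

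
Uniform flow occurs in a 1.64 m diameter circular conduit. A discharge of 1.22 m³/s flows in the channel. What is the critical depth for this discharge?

y_c = 0.547 m

At critical depth, Q² T / (g A³) = 1, i.e. A³/T = Q²/g = 1.22²/9.81 = 0.1517.
Trying y = 0.469 m: A³/T = 0.08366 — short.
Trying y = 0.547 m: A³/T = 0.1518 — close enough.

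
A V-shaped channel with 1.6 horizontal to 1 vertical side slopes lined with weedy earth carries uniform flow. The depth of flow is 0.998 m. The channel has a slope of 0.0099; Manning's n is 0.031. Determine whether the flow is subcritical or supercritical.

subcritical

For a triangular section with side slope z = 1.6: A = zy² = 1.6×0.998² = 1.594 m²; P = 2y√(1+z²) = 2×0.998×1.887 = 3.766 m.
Hydraulic radius R = A/P = 1.594/3.766 = 0.4232 m.
V = (1/n) R^(2/3) √S = (1/0.031) × 0.4232^(2/3) × √0.0099 = 1.809 m/s. Hydraulic depth D_h = A/T = 1.594/3.194 = 0.499 m.
Froude number Fr = V/√(g·D_h) = 1.809/√(9.81×0.499) = 0.818, which is less than 1, so the flow is subcritical.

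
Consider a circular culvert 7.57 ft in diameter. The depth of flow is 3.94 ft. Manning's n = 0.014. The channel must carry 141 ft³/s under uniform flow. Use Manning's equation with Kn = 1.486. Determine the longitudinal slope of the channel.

S = 0.0013

For a circular section of diameter D = 7.57 ft at depth y = 3.94 ft, the central angle is θ = 2 arccos(1 − 2y/D) = 3.224 rad. Then A = (D²/8)(θ − sin θ) = 23.68 ft² and P = Dθ/2 = 12.2 ft.
Hydraulic radius R = A/P = 23.68/12.2 = 1.941 ft.
From Manning's equation, S = [nQ / (1.486 A R^(2/3))]² = [0.014 × 141 / (1.486 × 23.68 × 1.941^(2/3))]² = 0.0013.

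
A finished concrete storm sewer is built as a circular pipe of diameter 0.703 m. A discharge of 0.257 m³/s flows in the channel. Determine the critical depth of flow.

At critical depth, Q² T / (g A³) = 1, i.e. A³/T = Q²/g = 0.257²/9.81 = 0.006733.
Try y = 0.222 m: A³/T = 0.001778 — low.
Try y = 0.382 m: A³/T = 0.01429 — high.
Try y = 0.314 m: A³/T = 0.006755 — matches.

y_c = 0.314 m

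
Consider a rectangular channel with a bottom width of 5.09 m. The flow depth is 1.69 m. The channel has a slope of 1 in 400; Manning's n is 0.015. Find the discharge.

Flow area A = b·y = 5.09 × 1.69 = 8.602 m². Wetted perimeter P = b + 2y = 5.09 + 2×1.69 = 8.47 m.
Hydraulic radius R = A/P = 8.602/8.47 = 1.016 m.
Manning's equation: Q = (1/n) A R^(2/3) S^(1/2) = (1/0.015) × 8.602 × 1.016^(2/3) × 0.0025^(1/2) = 29 m³/s.

Q = 29 m³/s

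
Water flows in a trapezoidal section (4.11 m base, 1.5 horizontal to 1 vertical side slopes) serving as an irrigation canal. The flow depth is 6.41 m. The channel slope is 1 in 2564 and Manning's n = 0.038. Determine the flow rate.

Q = 99.9 m³/s

With bottom width b = 4.11 m and side slope z = 1.5: A = (b + zy)y = (4.11 + 1.5×6.41)×6.41 = 87.98 m²; P = b + 2y√(1+z²) = 4.11 + 2×6.41×1.803 = 27.22 m.
Hydraulic radius R = A/P = 87.98/27.22 = 3.232 m.
Manning's equation: Q = (1/n) A R^(2/3) S^(1/2) = (1/0.038) × 87.98 × 3.232^(2/3) × 0.00039^(1/2) = 99.9 m³/s.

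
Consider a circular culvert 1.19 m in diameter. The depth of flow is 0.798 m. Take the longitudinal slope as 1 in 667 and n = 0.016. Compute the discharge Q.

For a circular section of diameter D = 1.19 m at depth y = 0.798 m, the central angle is θ = 2 arccos(1 − 2y/D) = 3.838 rad. Then A = (D²/8)(θ − sin θ) = 0.7929 m² and P = Dθ/2 = 2.284 m.
Hydraulic radius R = A/P = 0.7929/2.284 = 0.3472 m.
Manning's equation: Q = (1/n) A R^(2/3) S^(1/2) = (1/0.016) × 0.7929 × 0.3472^(2/3) × 0.001499^(1/2) = 0.948 m³/s.

Q = 0.948 m³/s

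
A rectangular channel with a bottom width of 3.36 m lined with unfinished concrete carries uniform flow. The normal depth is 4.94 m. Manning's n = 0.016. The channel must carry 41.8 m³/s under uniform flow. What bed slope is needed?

S = 0.0012

Flow area A = b·y = 3.36 × 4.94 = 16.6 m². Wetted perimeter P = b + 2y = 3.36 + 2×4.94 = 13.24 m.
Hydraulic radius R = A/P = 16.6/13.24 = 1.254 m.
From Manning's equation, S = [nQ / (1 A R^(2/3))]² = [0.016 × 41.8 / (1 × 16.6 × 1.254^(2/3))]² = 0.0012.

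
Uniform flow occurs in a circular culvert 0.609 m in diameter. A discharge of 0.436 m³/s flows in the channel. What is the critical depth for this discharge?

y_c = 0.431 m

At critical depth, Q² T / (g A³) = 1, i.e. A³/T = Q²/g = 0.436²/9.81 = 0.01938.
Try y = 0.491 m: A³/T = 0.03311 — over.
Try y = 0.332 m: A³/T = 0.007058 — short.
Try y = 0.431 m: A³/T = 0.01933 — ≈ 0.01938.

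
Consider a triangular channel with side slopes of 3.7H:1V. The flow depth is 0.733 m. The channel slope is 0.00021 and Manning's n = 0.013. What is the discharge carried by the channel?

Q = 1.11 m³/s

For a triangular section with side slope z = 3.7: A = zy² = 3.7×0.733² = 1.988 m²; P = 2y√(1+z²) = 2×0.733×3.833 = 5.619 m.
Hydraulic radius R = A/P = 1.988/5.619 = 0.3538 m.
Manning's equation: Q = (1/n) A R^(2/3) S^(1/2) = (1/0.013) × 1.988 × 0.3538^(2/3) × 0.00021^(1/2) = 1.11 m³/s.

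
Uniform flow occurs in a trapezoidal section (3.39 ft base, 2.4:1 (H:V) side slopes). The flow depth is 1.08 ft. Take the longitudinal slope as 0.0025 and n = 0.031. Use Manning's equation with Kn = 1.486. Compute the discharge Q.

Q = 12.4 ft³/s

With bottom width b = 3.39 ft and side slope z = 2.4: A = (b + zy)y = (3.39 + 2.4×1.08)×1.08 = 6.461 ft²; P = b + 2y√(1+z²) = 3.39 + 2×1.08×2.6 = 9.006 ft.
Hydraulic radius R = A/P = 6.461/9.006 = 0.7174 ft.
Manning's equation: Q = (1.486/n) A R^(2/3) S^(1/2) = (1.486/0.031) × 6.461 × 0.7174^(2/3) × 0.0025^(1/2) = 12.4 ft³/s.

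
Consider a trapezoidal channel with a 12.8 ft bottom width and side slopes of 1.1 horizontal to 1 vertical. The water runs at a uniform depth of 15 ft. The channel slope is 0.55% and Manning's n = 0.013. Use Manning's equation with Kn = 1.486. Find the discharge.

Q = 14500 ft³/s

With bottom width b = 12.8 ft and side slope z = 1.1: A = (b + zy)y = (12.8 + 1.1×15)×15 = 439.5 ft²; P = b + 2y√(1+z²) = 12.8 + 2×15×1.487 = 57.4 ft.
Hydraulic radius R = A/P = 439.5/57.4 = 7.657 ft.
Manning's equation: Q = (1.486/n) A R^(2/3) S^(1/2) = (1.486/0.013) × 439.5 × 7.657^(2/3) × 0.0055^(1/2) = 14500 ft³/s.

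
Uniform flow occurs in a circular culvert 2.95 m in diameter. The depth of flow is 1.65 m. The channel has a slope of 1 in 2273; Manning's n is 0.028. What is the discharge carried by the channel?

Q = 2.52 m³/s

For a circular section of diameter D = 2.95 m at depth y = 1.65 m, the central angle is θ = 2 arccos(1 − 2y/D) = 3.379 rad. Then A = (D²/8)(θ − sin θ) = 3.933 m² and P = Dθ/2 = 4.985 m.
Hydraulic radius R = A/P = 3.933/4.985 = 0.7889 m.
Manning's equation: Q = (1/n) A R^(2/3) S^(1/2) = (1/0.028) × 3.933 × 0.7889^(2/3) × 0.0004399^(1/2) = 2.52 m³/s.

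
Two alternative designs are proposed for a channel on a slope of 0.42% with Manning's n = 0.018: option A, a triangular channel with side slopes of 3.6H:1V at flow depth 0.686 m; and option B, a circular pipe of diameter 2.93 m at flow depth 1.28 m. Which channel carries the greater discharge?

channel B

Channel A: For a triangular section with side slope z = 3.6: A = zy² = 3.6×0.686² = 1.694 m²; P = 2y√(1+z²) = 2×0.686×3.736 = 5.126 m. Hydraulic radius R = A/P = 1.694/5.126 = 0.3305 m. Q_A = (1/0.018)·1.694·0.3305^(2/3)·√0.0042 = 2.916 m³/s.
Channel B: For a circular section of diameter D = 2.93 m at depth y = 1.28 m, the central angle is θ = 2 arccos(1 − 2y/D) = 2.888 rad. Then A = (D²/8)(θ − sin θ) = 2.831 m² and P = Dθ/2 = 4.231 m. Hydraulic radius R = A/P = 2.831/4.231 = 0.669 m. Q_B = (1/0.018)·2.831·0.669^(2/3)·√0.0042 = 7.795 m³/s.
Q_A = 2.916 m³/s vs Q_B = 7.795 m³/s, so channel B carries more.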